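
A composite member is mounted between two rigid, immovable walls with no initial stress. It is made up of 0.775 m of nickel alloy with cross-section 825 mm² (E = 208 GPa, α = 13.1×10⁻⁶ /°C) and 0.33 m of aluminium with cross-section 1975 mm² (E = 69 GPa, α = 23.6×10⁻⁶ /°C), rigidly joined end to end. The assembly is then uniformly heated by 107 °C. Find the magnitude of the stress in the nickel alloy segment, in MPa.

σ ≈ 335 MPa (compressive)

With the walls removed the bar would change length by δ_free = Σ αᵢΔT Lᵢ = 13.1×10⁻⁶×107×775 + 23.6×10⁻⁶×107×330 = 1.92 mm.
The rigid supports impose zero overall length change; the single axial force P common to all segments must satisfy P Σ Lᵢ/(AᵢEᵢ) = δ_free.
Σ Lᵢ/(AᵢEᵢ) = 775/(825×208×10³) + 330/(1975×69×10³) = 6.938×10⁻⁶ mm/N.
P = 1.92 / 6.938×10⁻⁶ = 276700 N = 276.7 kN, compressive.
σ_{nickel alloy} = P / A = 276700 / 825 = 335.4 MPa.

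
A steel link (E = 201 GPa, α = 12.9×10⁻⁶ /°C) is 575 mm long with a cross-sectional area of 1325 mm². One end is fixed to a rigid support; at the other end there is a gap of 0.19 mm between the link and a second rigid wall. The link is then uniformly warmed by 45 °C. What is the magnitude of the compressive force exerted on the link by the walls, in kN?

If the wall were absent the link would grow by αΔT L = 12.9×10⁻⁶ × 45 × 575 = 0.3338 mm.
After closing the 0.19 mm clearance, 0.3338 − 0.19 = 0.1438 mm of expansion remains to be suppressed by the wall.
So σ = E(δ_free − g)/L = 201×10³ × 0.1438/575 = 50.26 MPa.
P = σA = 50.26 × 1325 = 66.6 kN.

P ≈ 66.6 kN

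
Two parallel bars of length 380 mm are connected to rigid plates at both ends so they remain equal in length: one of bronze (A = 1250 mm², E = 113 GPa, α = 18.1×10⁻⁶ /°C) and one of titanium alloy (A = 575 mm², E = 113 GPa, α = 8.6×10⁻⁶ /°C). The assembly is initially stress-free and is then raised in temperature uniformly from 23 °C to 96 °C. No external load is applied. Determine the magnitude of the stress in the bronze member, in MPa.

σ ≈ 24.7 MPa (compressive)

The bronze has the larger α, so on heating it would change length more than the titanium alloy if both were free. The rigid plates force a common final length, so the bronze is put into compression and the titanium alloy into tension, with equal and opposite forces P (no external load).
Compatibility of the two members (thermal + elastic change equal): (α₁ − α₂)ΔT = P·[1/(A₁E₁) + 1/(A₂E₂)].
|α₁ − α₂|·ΔT = 9.5×10⁻⁶ × 73 = 0.0006935.
1/(A₁E₁) + 1/(A₂E₂) = 1/(1250×113×10³) + 1/(575×113×10³) = 2.247×10⁻⁸ N⁻¹.
So P = 0.0006935 / 2.247×10⁻⁸ = 30.86 kN.
σ_{bronze} = P/A₁ = 30860/1250 = 24.69 MPa, compressive.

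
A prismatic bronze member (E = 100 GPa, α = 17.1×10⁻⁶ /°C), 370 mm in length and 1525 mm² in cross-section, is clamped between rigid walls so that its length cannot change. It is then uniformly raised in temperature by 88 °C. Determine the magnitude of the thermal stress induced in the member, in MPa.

σ ≈ 150 MPa (compressive)

Because both ends are immovable the net strain is zero, and the suppressed thermal strain is αΔT = 17.1×10⁻⁶ × 88 = 1504.8×10⁻⁶.
The stress required to suppress this strain is σ = Eε = 100×10³ × 1504.8×10⁻⁶ = 150.5 MPa, compressive since the member is trying to expand.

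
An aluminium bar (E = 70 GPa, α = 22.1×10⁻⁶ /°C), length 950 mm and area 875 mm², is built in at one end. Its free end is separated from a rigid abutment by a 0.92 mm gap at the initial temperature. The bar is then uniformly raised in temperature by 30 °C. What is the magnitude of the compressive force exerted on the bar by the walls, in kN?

Free thermal elongation = αΔT L = 22.1×10⁻⁶ × 30 × 950 = 0.6299 mm.
Since δ_free = 0.63 mm is less than the 0.92 mm gap, the bar never touches the wall. No axial force develops.

P ≈ 0 kN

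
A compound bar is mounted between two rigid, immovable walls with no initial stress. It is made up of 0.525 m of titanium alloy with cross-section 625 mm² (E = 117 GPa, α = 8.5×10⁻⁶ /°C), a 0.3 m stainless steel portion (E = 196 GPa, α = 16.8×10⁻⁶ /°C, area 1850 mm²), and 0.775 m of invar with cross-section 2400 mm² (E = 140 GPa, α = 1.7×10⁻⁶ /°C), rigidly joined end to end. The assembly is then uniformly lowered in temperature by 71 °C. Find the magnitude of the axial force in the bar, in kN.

Free thermal contraction of the whole bar: Σ αᵢΔT Lᵢ = 8.5×10⁻⁶×71×525 + 16.8×10⁻⁶×71×300 + 1.7×10⁻⁶×71×775 = 0.7682 mm.
The rigid supports impose zero overall length change; the single axial force P common to all segments must satisfy P Σ Lᵢ/(AᵢEᵢ) = δ_free.
The series flexibility is Σ Lᵢ/(AᵢEᵢ) = 525/(625×117×10³) + 300/(1850×196×10³) + 775/(2400×140×10³) = 1.031×10⁻⁵ mm/N.
So P = 0.7682 / 1.031×10⁻⁵ = 74.49 kN, tensile.

P ≈ 74.5 kN (tensile)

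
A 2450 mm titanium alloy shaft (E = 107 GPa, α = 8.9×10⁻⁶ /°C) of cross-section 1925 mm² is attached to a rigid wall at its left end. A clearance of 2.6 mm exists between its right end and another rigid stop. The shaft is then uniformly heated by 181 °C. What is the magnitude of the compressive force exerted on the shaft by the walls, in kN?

If the wall were absent the shaft would grow by αΔT L = 8.9×10⁻⁶ × 181 × 2450 = 3.947 mm.
The gap closes (δ_free > 2.6 mm) and the wall then resists a further 3.947 − 2.6 = 1.347 mm of expansion.
So σ = E(δ_free − g)/L = 107×10³ × 1.347/2450 = 58.82 MPa.
Force on the wall = σA = 58.82 × 1925 mm² = 113.2 kN.

P ≈ 113 kN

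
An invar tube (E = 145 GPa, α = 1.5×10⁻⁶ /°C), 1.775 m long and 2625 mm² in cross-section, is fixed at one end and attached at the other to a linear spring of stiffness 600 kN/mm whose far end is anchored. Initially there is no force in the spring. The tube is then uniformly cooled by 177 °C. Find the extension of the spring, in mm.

The unrestrained thermal change is αΔT L = 1.5×10⁻⁶ × 177 × 1775 = 0.4713 mm.
With a force P in the spring, the elastic change of the tube is PL/(AE) and that of the spring is P/k; compatibility requires their sum to equal δ_free.
So P = δ_free / [L/(AE) + 1/k] = 0.4713 / [ 1775/(2625×145×10³) + 1/(600×10³) ].
P = 0.4713 / 6.33×10⁻⁶ = 74450 N.
Spring extension = P/k = 74450/(600×10³) = 0.1241 mm.

δ ≈ 0.124 mm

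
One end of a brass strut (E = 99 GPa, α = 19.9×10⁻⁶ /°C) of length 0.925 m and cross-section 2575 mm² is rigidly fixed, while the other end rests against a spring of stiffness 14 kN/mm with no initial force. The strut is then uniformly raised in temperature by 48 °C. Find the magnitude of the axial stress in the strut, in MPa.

σ ≈ 4.57 MPa (compressive)

Free thermal expansion: δ_free = αΔT L = 19.9×10⁻⁶ × 48 × 925 = 0.8836 mm.
With a force P in the spring, the elastic change of the strut is PL/(AE) and that of the spring is P/k; compatibility requires their sum to equal δ_free.
P [ L/(AE) + 1/k ] = δ_free → P [ 925/(2575×99×10³) + 1/(14×10³) ] = 0.8836.
P = 0.8836 / 7.506×10⁻⁵ = 11770 N.
σ = P/A = 11770/2575 = 4.572 MPa.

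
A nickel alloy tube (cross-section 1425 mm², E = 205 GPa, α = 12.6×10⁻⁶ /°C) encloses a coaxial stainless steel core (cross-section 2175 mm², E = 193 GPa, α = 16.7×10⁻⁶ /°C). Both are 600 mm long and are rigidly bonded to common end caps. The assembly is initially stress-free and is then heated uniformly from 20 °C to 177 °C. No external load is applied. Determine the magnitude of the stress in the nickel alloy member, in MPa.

Equilibrium of a rigid end plate with no external load gives equal and opposite internal forces ±P in the two members. Since α_{stainless steel} > α_{nickel alloy}, heating drives the stainless steel into compression and the nickel alloy into tension.
Compatibility of the two members (thermal + elastic change equal): (α₁ − α₂)ΔT = P·[1/(A₁E₁) + 1/(A₂E₂)].
|α₁ − α₂|·ΔT = 4.1×10⁻⁶ × 157 = 0.0006437.
1/(A₁E₁) + 1/(A₂E₂) = 1/(1425×205×10³) + 1/(2175×193×10³) = 5.805×10⁻⁹ N⁻¹.
So P = 0.0006437 / 5.805×10⁻⁹ = 110.9 kN.
σ_{nickel alloy} = P/A₁ = 110900/1425 = 77.81 MPa, tensile.

σ ≈ 77.8 MPa (tensile)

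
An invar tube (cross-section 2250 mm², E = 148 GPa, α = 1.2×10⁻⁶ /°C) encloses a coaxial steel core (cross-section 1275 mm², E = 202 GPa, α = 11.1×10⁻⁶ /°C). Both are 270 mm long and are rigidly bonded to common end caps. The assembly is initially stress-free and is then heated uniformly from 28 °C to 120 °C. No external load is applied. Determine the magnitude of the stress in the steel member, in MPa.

σ ≈ 104 MPa (compressive)

Both members must finish at the same length. With the larger α, the steel tends to over-expand; the plates restrain it, putting the steel in compression and the invar in tension. With no external load the two internal forces are equal and opposite, magnitude P.
Equating the net (thermal + elastic) strains gives |α₁ − α₂|·ΔT = P·[1/(A₁E₁) + 1/(A₂E₂)].
|α₁ − α₂|·ΔT = 9.9×10⁻⁶ × 92 = 0.0009108.
1/(A₁E₁) + 1/(A₂E₂) = 1/(2250×148×10³) + 1/(1275×202×10³) = 6.886×10⁻⁹ N⁻¹.
P = 0.0009108 / 6.886×10⁻⁹ = 132300 N = 132.3 kN.
σ_{steel} = P/A₂ = 132300/1275 = 103.7 MPa, compressive.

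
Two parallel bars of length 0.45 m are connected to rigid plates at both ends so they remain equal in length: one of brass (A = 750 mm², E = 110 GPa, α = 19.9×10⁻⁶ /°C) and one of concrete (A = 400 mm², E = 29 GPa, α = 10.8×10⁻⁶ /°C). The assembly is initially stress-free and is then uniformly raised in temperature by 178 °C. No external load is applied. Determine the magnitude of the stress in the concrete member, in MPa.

σ ≈ 41.2 MPa (tensile)

Equilibrium of a rigid end plate with no external load gives equal and opposite internal forces ±P in the two members. Since α_{brass} > α_{concrete}, heating drives the brass into compression and the concrete into tension.
Setting the final lengths equal and cancelling L: (α₁ − α₂)ΔT = P/(A₁E₁) + P/(A₂E₂).
|α₁ − α₂|·ΔT = 9.1×10⁻⁶ × 178 = 0.00162.
1/(A₁E₁) + 1/(A₂E₂) = 1/(750×110×10³) + 1/(400×29×10³) = 9.833×10⁻⁸ N⁻¹.
P = 0.00162 / 9.833×10⁻⁸ = 16470 N = 16.47 kN.
σ_{concrete} = P/A₂ = 16470/400 = 41.18 MPa, tensile.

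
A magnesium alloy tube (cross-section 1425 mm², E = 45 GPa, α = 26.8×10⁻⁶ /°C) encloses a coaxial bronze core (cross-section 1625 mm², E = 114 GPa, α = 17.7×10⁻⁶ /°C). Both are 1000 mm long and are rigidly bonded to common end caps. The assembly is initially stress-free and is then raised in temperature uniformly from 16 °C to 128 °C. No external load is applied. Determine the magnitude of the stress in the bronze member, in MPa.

σ ≈ 29.9 MPa (tensile)

The magnesium alloy has the larger α, so on heating it would change length more than the bronze if both were free. The rigid plates force a common final length, so the magnesium alloy is put into compression and the bronze into tension, with equal and opposite forces P (no external load).
Setting the final lengths equal and cancelling L: (α₁ − α₂)ΔT = P/(A₁E₁) + P/(A₂E₂).
|α₁ − α₂|·ΔT = 9.1×10⁻⁶ × 112 = 0.001019.
1/(A₁E₁) + 1/(A₂E₂) = 1/(1425×45×10³) + 1/(1625×114×10³) = 2.099×10⁻⁸ N⁻¹.
P = 0.001019 / 2.099×10⁻⁸ = 48550 N = 48.55 kN.
σ_{bronze} = P/A₂ = 48550/1625 = 29.88 MPa, tensile.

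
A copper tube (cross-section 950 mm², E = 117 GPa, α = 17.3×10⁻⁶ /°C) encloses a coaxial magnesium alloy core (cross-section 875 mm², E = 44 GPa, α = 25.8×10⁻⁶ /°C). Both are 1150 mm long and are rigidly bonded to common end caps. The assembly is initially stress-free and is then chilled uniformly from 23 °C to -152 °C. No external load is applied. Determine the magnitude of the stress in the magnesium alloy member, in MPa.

Both members must finish at the same length. With the larger α, the magnesium alloy tends to over-contract; the plates restrain it, putting the magnesium alloy in tension and the copper in compression. With no external load the two internal forces are equal and opposite, magnitude P.
Setting the final lengths equal and cancelling L: (α₁ − α₂)ΔT = P/(A₁E₁) + P/(A₂E₂).
|α₁ − α₂|·ΔT = 8.5×10⁻⁶ × 175 = 0.001487.
1/(A₁E₁) + 1/(A₂E₂) = 1/(950×117×10³) + 1/(875×44×10³) = 3.497×10⁻⁸ N⁻¹.
So P = 0.001487 / 3.497×10⁻⁸ = 42.54 kN.
σ_{magnesium alloy} = P/A₂ = 42540/875 = 48.61 MPa, tensile.

σ ≈ 48.6 MPa (tensile)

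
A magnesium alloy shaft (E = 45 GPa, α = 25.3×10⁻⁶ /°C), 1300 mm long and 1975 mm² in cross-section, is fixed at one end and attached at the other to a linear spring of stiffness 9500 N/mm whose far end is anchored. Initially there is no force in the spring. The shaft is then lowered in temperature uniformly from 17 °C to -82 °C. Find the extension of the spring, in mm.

The unrestrained thermal change is αΔT L = 25.3×10⁻⁶ × 99 × 1300 = 3.256 mm.
Let P be the tensile force in the spring. The shaft extends elastically by PL/(AE) and the spring stretches by P/k; together these equal δ_free.
P [ L/(AE) + 1/k ] = δ_free → P [ 1300/(1975×45×10³) + 1/(9500) ] = 3.256.
P = 3.256 / 0.0001199 = 27160 N.
Spring extension = P/k = 27160/(9500) = 2.859 mm.

δ ≈ 2.86 mm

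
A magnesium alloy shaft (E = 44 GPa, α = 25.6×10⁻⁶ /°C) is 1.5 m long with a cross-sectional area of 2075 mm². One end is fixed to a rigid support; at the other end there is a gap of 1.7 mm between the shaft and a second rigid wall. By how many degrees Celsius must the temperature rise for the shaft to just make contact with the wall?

The gap closes when αΔT L = 1.7 mm, since the shaft is still unstressed at that instant.
So ΔT = g/(αL) = 1.7/(25.6×10⁻⁶ × 1500) = 44.27 °C.

ΔT ≈ 44.3 °C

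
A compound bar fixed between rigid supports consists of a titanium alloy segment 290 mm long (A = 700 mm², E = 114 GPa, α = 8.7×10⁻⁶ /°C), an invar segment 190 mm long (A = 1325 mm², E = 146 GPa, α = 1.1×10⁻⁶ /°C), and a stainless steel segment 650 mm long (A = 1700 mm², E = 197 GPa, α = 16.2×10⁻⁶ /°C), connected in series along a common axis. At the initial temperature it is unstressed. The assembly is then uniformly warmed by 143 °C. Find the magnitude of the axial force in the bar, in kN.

Free thermal expansion of the whole bar: Σ αᵢΔT Lᵢ = 8.7×10⁻⁶×143×290 + 1.1×10⁻⁶×143×190 + 16.2×10⁻⁶×143×650 = 1.896 mm.
Since the ends are fixed, an axial force P builds up, equal in every segment, with P · Σ Lᵢ/(AᵢEᵢ) = δ_free.
The series flexibility is Σ Lᵢ/(AᵢEᵢ) = 290/(700×114×10³) + 190/(1325×146×10³) + 650/(1700×197×10³) = 6.557×10⁻⁶ mm/N.
So P = 1.896 / 6.557×10⁻⁶ = 289.2 kN, compressive.

P ≈ 289 kN (compressive)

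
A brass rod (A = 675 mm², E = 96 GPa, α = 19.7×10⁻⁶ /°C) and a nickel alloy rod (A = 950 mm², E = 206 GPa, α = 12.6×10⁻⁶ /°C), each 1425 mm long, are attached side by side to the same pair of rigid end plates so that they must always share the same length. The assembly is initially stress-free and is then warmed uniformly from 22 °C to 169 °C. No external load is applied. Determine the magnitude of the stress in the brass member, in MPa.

Both members must finish at the same length. With the larger α, the brass tends to over-expand; the plates restrain it, putting the brass in compression and the nickel alloy in tension. With no external load the two internal forces are equal and opposite, magnitude P.
Setting the final lengths equal and cancelling L: (α₁ − α₂)ΔT = P/(A₁E₁) + P/(A₂E₂).
|α₁ − α₂|·ΔT = 7.1×10⁻⁶ × 147 = 0.001044.
1/(A₁E₁) + 1/(A₂E₂) = 1/(675×96×10³) + 1/(950×206×10³) = 2.054×10⁻⁸ N⁻¹.
So P = 0.001044 / 2.054×10⁻⁸ = 50.81 kN.
σ_{brass} = P/A₁ = 50810/675 = 75.27 MPa, compressive.

σ ≈ 75.3 MPa (compressive)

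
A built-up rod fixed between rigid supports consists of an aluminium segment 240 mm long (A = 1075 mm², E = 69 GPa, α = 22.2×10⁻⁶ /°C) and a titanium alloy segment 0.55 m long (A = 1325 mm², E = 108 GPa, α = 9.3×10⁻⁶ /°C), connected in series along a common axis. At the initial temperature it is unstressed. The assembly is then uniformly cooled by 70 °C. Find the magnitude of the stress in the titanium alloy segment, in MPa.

If the supports were absent, the total length change would be Σ αᵢΔT Lᵢ = 22.2×10⁻⁶×70×240 + 9.3×10⁻⁶×70×550 = 0.731 mm.
The rigid supports impose zero overall length change; the single axial force P common to all segments must satisfy P Σ Lᵢ/(AᵢEᵢ) = δ_free.
The series flexibility is Σ Lᵢ/(AᵢEᵢ) = 240/(1075×69×10³) + 550/(1325×108×10³) = 7.079×10⁻⁶ mm/N.
Hence P = δ_free / Σ(L/AE) = 0.731/7.079×10⁻⁶ = 103.3 kN (tensile).
σ_{titanium alloy} = P / A = 103300 / 1325 = 77.93 MPa.

σ ≈ 77.9 MPa (tensile)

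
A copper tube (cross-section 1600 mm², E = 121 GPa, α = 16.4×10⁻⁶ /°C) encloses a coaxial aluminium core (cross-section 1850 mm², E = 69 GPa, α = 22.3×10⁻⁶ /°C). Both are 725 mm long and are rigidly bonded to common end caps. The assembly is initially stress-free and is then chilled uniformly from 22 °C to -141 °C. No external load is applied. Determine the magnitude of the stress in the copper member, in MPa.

Equilibrium of a rigid end plate with no external load gives equal and opposite internal forces ±P in the two members. Since α_{aluminium} > α_{copper}, cooling drives the aluminium into tension and the copper into compression.
Setting the final lengths equal and cancelling L: (α₁ − α₂)ΔT = P/(A₁E₁) + P/(A₂E₂).
|α₁ − α₂|·ΔT = 5.9×10⁻⁶ × 163 = 0.0009617.
1/(A₁E₁) + 1/(A₂E₂) = 1/(1600×121×10³) + 1/(1850×69×10³) = 1.3×10⁻⁸ N⁻¹.
P = 0.0009617 / 1.3×10⁻⁸ = 73980 N = 73.98 kN.
σ_{copper} = P/A₁ = 73980/1600 = 46.24 MPa, compressive.

σ ≈ 46.2 MPa (compressive)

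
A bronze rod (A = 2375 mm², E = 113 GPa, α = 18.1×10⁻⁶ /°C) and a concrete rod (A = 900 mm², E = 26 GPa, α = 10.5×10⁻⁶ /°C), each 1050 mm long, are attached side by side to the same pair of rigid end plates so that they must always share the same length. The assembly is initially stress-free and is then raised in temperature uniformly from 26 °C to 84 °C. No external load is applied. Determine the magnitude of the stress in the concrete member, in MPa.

σ ≈ 10.5 MPa (tensile)

Equilibrium of a rigid end plate with no external load gives equal and opposite internal forces ±P in the two members. Since α_{bronze} > α_{concrete}, heating drives the bronze into compression and the concrete into tension.
Setting the final lengths equal and cancelling L: (α₁ − α₂)ΔT = P/(A₁E₁) + P/(A₂E₂).
|α₁ − α₂|·ΔT = 7.6×10⁻⁶ × 58 = 0.0004408.
1/(A₁E₁) + 1/(A₂E₂) = 1/(2375×113×10³) + 1/(900×26×10³) = 4.646×10⁻⁸ N⁻¹.
So P = 0.0004408 / 4.646×10⁻⁸ = 9.487 kN.
σ_{concrete} = P/A₂ = 9487/900 = 10.54 MPa, tensile.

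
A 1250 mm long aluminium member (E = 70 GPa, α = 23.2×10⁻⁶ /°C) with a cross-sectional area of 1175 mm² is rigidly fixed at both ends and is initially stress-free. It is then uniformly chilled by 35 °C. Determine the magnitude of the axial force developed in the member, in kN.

P ≈ 66.8 kN (tensile)

With zero net strain, σ = E·αΔT = 70 GPa × 23.2×10⁻⁶ × 35 = 56.84 MPa.
P = AEαΔT = 1175 × 70×10³ × 23.2×10⁻⁶ × 35 = 66.79 kN (tensile).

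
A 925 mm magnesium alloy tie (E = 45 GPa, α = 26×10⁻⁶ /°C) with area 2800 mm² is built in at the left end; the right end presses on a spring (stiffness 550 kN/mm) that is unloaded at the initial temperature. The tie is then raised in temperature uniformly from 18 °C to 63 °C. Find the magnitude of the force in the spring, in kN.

P ≈ 118 kN

The unrestrained thermal change is αΔT L = 26×10⁻⁶ × 45 × 925 = 1.082 mm.
Let P be the compressive force at the spring. The tie shortens elastically by PL/(AE) and the spring compresses by P/k; together these equal δ_free.
P [ L/(AE) + 1/k ] = δ_free → P [ 925/(2800×45×10³) + 1/(550×10³) ] = 1.082.
P = 1.082 / 9.159×10⁻⁶ = 118200 N.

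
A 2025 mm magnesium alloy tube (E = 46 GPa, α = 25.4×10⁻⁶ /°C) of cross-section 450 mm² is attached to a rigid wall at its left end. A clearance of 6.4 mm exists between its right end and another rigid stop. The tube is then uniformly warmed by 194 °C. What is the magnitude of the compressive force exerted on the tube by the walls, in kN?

P ≈ 36.6 kN

Free thermal elongation = αΔT L = 25.4×10⁻⁶ × 194 × 2025 = 9.978 mm.
The gap closes (δ_free > 6.4 mm) and the wall then resists a further 9.978 − 6.4 = 3.578 mm of expansion.
So σ = E(δ_free − g)/L = 46×10³ × 3.578/2025 = 81.29 MPa.
Force on the wall = σA = 81.29 × 450 mm² = 36.58 kN.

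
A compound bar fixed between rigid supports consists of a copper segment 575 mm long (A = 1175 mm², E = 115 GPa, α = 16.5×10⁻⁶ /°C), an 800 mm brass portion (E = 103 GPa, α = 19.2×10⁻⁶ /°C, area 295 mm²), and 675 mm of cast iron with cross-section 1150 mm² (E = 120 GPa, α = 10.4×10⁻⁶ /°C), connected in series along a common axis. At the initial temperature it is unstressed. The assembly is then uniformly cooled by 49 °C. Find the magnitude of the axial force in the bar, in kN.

If the supports were absent, the total length change would be Σ αᵢΔT Lᵢ = 16.5×10⁻⁶×49×575 + 19.2×10⁻⁶×49×800 + 10.4×10⁻⁶×49×675 = 1.562 mm.
Since the ends are fixed, an axial force P builds up, equal in every segment, with P · Σ Lᵢ/(AᵢEᵢ) = δ_free.
Σ Lᵢ/(AᵢEᵢ) = 575/(1175×115×10³) + 800/(295×103×10³) + 675/(1150×120×10³) = 3.548×10⁻⁵ mm/N.
P = 1.562 / 3.548×10⁻⁵ = 44020 N = 44.02 kN, tensile.

P ≈ 44 kN (tensile)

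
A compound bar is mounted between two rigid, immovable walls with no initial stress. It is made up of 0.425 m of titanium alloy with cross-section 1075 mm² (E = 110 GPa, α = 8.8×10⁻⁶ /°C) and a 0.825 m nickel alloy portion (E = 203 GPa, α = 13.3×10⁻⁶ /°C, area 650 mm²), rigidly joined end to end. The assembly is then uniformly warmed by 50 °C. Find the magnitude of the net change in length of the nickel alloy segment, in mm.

|ΔL| ≈ 0.0815 mm

Free thermal expansion of the whole bar: Σ αᵢΔT Lᵢ = 8.8×10⁻⁶×50×425 + 13.3×10⁻⁶×50×825 = 0.7356 mm.
The rigid supports impose zero overall length change; the single axial force P common to all segments must satisfy P Σ Lᵢ/(AᵢEᵢ) = δ_free.
Σ Lᵢ/(AᵢEᵢ) = 425/(1075×110×10³) + 825/(650×203×10³) = 9.846×10⁻⁶ mm/N.
Hence P = δ_free / Σ(L/AE) = 0.7356/9.846×10⁻⁶ = 74.71 kN (compressive).
For the nickel alloy segment, free thermal change = 13.3×10⁻⁶×50×825 = 0.5486 mm and elastic change from P = 74710×825/(650×203×10³) = 0.4671 mm; these oppose, so the net change is 0.0815 mm (segment lengthens).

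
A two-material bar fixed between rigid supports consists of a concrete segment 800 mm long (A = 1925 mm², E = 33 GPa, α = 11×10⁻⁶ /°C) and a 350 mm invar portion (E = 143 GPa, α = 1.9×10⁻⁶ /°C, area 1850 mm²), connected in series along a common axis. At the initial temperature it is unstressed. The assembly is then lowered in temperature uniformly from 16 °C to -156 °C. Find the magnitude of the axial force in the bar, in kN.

With the walls removed the bar would change length by δ_free = Σ αᵢΔT Lᵢ = 11×10⁻⁶×172×800 + 1.9×10⁻⁶×172×350 = 1.628 mm.
The walls prevent any net length change, so an axial force P (same in every segment) develops. Compatibility: P · Σ Lᵢ/(AᵢEᵢ) = δ_free.
The series flexibility is Σ Lᵢ/(AᵢEᵢ) = 800/(1925×33×10³) + 350/(1850×143×10³) = 1.392×10⁻⁵ mm/N.
Hence P = δ_free / Σ(L/AE) = 1.628/1.392×10⁻⁵ = 117 kN (tensile).

P ≈ 117 kN (tensile)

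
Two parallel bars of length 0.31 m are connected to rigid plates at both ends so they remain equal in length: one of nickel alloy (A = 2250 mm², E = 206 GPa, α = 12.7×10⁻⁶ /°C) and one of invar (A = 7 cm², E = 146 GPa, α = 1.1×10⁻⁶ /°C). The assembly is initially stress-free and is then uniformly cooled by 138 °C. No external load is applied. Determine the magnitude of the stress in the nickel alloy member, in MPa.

σ ≈ 59.6 MPa (tensile)

Equilibrium of a rigid end plate with no external load gives equal and opposite internal forces ±P in the two members. Since α_{nickel alloy} > α_{invar}, cooling drives the nickel alloy into tension and the invar into compression.
Setting the final lengths equal and cancelling L: (α₁ − α₂)ΔT = P/(A₁E₁) + P/(A₂E₂).
|α₁ − α₂|·ΔT = 11.6×10⁻⁶ × 138 = 0.001601.
1/(A₁E₁) + 1/(A₂E₂) = 1/(2250×206×10³) + 1/(700×146×10³) = 1.194×10⁻⁸ N⁻¹.
So P = 0.001601 / 1.194×10⁻⁸ = 134 kN.
σ_{nickel alloy} = P/A₁ = 134000/2250 = 59.58 MPa, tensile.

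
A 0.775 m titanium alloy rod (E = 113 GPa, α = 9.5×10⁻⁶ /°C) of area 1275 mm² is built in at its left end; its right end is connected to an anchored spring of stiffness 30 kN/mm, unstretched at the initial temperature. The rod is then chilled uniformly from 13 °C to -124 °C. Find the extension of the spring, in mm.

δ ≈ 0.869 mm

Free thermal contraction: δ_free = αΔT L = 9.5×10⁻⁶ × 137 × 775 = 1.009 mm.
Let P be the tensile force in the spring. The rod extends elastically by PL/(AE) and the spring stretches by P/k; together these equal δ_free.
P [ L/(AE) + 1/k ] = δ_free → P [ 775/(1275×113×10³) + 1/(30×10³) ] = 1.009.
P = 1.009 / 3.871×10⁻⁵ = 26060 N.
Spring extension = P/k = 26060/(30×10³) = 0.8685 mm.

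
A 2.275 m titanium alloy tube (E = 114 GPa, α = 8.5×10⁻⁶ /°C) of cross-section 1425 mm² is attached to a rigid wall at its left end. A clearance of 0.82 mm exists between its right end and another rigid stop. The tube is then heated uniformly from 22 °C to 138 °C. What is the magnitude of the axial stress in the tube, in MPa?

σ ≈ 71.3 MPa (compressive)

If the wall were absent the tube would grow by αΔT L = 8.5×10⁻⁶ × 116 × 2275 = 2.243 mm.
This exceeds the 0.82 mm gap, so the wall pushes back. The portion of expansion that must be recovered elastically is δ_free − gap = 2.243 − 0.82 = 1.423 mm.
So σ = E(δ_free − g)/L = 114×10³ × 1.423/2275 = 71.31 MPa.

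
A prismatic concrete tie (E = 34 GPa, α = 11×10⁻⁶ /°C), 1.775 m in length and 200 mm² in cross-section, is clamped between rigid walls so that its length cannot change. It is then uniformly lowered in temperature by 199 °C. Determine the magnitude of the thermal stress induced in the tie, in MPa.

σ ≈ 74.4 MPa (tensile)

Because both ends are immovable the net strain is zero, and the suppressed thermal strain is αΔT = 11×10⁻⁶ × 199 = 2189×10⁻⁶.
σ = EαΔT = 34×10³ × 11×10⁻⁶ × 199 = 74.43 MPa (tensile; the tie is trying to contract).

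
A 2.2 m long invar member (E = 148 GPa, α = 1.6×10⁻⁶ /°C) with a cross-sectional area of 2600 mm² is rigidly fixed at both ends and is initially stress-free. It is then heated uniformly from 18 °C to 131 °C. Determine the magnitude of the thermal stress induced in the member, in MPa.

The supports are rigid, so the total axial strain is zero. The restrained thermal strain is ε = αΔT = 1.6×10⁻⁶ × 113 = 180.8×10⁻⁶.
Hence σ = E·αΔT = 148×10³ × 180.8×10⁻⁶ = 26.76 MPa, compressive.

σ ≈ 26.8 MPa (compressive)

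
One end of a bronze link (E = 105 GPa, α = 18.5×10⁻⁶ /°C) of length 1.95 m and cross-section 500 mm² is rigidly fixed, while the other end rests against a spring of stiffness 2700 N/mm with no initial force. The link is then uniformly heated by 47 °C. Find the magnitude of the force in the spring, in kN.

P ≈ 4.16 kN

If the spring were absent the link would lengthen by αΔT L = 18.5×10⁻⁶ × 47 × 1950 = 1.696 mm.
With a force P in the spring, the elastic change of the link is PL/(AE) and that of the spring is P/k; compatibility requires their sum to equal δ_free.
P [ L/(AE) + 1/k ] = δ_free → P [ 1950/(500×105×10³) + 1/(2700) ] = 1.696.
P = 1.696 / 0.0004075 = 4161 N.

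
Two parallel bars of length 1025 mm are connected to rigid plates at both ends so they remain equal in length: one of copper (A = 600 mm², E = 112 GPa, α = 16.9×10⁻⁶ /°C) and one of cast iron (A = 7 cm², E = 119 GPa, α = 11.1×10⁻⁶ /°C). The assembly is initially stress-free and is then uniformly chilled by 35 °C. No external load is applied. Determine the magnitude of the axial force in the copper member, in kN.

Equilibrium of a rigid end plate with no external load gives equal and opposite internal forces ±P in the two members. Since α_{copper} > α_{cast iron}, cooling drives the copper into tension and the cast iron into compression.
Compatibility of the two members (thermal + elastic change equal): (α₁ − α₂)ΔT = P·[1/(A₁E₁) + 1/(A₂E₂)].
|α₁ − α₂|·ΔT = 5.8×10⁻⁶ × 35 = 0.000203.
1/(A₁E₁) + 1/(A₂E₂) = 1/(600×112×10³) + 1/(700×119×10³) = 2.689×10⁻⁸ N⁻¹.
So P = 0.000203 / 2.689×10⁻⁸ = 7.55 kN.

P ≈ 7.55 kN (tensile in the copper)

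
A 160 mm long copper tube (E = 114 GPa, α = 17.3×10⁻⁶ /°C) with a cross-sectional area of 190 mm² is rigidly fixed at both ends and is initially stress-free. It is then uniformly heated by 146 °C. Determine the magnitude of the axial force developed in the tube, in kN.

P ≈ 54.7 kN (compressive)

Full restraint means ε = 0, so the stress is σ = EαΔT = 114×10³ × 17.3×10⁻⁶ × 146 = 287.9 MPa.
Axial force P = σA = 287.9 × 190 = 54710 N = 54.71 kN, compressive.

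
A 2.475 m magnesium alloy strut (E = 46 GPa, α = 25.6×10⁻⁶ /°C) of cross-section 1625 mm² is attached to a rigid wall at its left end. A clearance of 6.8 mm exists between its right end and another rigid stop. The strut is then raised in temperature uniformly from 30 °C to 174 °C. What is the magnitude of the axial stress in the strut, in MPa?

If the wall were absent the strut would grow by αΔT L = 25.6×10⁻⁶ × 144 × 2475 = 9.124 mm.
The gap closes (δ_free > 6.8 mm) and the wall then resists a further 9.124 − 6.8 = 2.324 mm of expansion.
Compatibility: PL/(AE) = 2.324 mm, so σ = P/A = E × (2.324/2475) = 43.19 MPa.

σ ≈ 43.2 MPa (compressive)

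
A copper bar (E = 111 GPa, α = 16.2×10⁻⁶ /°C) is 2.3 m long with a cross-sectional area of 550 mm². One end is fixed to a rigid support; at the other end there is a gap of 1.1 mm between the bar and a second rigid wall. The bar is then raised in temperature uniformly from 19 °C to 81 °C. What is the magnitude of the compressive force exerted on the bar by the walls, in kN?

Free thermal elongation = αΔT L = 16.2×10⁻⁶ × 62 × 2300 = 2.31 mm.
This exceeds the 1.1 mm gap, so the wall pushes back. The portion of expansion that must be recovered elastically is δ_free − gap = 2.31 − 1.1 = 1.21 mm.
So σ = E(δ_free − g)/L = 111×10³ × 1.21/2300 = 58.4 MPa.
Force on the wall = σA = 58.4 × 550 mm² = 32.12 kN.

P ≈ 32.1 kN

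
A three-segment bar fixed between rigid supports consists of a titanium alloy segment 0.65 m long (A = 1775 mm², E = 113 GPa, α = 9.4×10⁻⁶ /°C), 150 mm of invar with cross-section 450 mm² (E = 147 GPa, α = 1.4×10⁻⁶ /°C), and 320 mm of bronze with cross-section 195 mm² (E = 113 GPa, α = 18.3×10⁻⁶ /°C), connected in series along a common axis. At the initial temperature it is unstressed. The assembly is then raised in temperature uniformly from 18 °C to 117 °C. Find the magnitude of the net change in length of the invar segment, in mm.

Free thermal expansion of the whole bar: Σ αᵢΔT Lᵢ = 9.4×10⁻⁶×99×650 + 1.4×10⁻⁶×99×150 + 18.3×10⁻⁶×99×320 = 1.205 mm.
The rigid supports impose zero overall length change; the single axial force P common to all segments must satisfy P Σ Lᵢ/(AᵢEᵢ) = δ_free.
The series flexibility is Σ Lᵢ/(AᵢEᵢ) = 650/(1775×113×10³) + 150/(450×147×10³) + 320/(195×113×10³) = 2.003×10⁻⁵ mm/N.
P = 1.205 / 2.003×10⁻⁵ = 60180 N = 60.18 kN, compressive.
For the invar segment, free thermal change = 1.4×10⁻⁶×99×150 = 0.02079 mm and elastic change from P = 60180×150/(450×147×10³) = 0.1365 mm; these oppose, so the net change is 0.116 mm (segment shortens).

|ΔL| ≈ 0.116 mm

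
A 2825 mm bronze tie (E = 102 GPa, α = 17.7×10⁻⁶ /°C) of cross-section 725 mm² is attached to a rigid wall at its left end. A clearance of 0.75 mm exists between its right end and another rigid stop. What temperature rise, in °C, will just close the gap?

Contact occurs when the free expansion equals the gap: αΔT L = 0.75 mm.
So ΔT = g/(αL) = 0.75/(17.7×10⁻⁶ × 2825) = 15 °C.

ΔT ≈ 15 °C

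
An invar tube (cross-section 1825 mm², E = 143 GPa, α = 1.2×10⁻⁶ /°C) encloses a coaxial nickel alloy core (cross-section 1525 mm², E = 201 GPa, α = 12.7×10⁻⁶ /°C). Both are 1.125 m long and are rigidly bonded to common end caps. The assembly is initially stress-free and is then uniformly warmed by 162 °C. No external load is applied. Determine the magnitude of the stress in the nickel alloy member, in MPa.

σ ≈ 172 MPa (compressive)

Equilibrium of a rigid end plate with no external load gives equal and opposite internal forces ±P in the two members. Since α_{nickel alloy} > α_{invar}, heating drives the nickel alloy into compression and the invar into tension.
Setting the final lengths equal and cancelling L: (α₁ − α₂)ΔT = P/(A₁E₁) + P/(A₂E₂).
|α₁ − α₂|·ΔT = 11.5×10⁻⁶ × 162 = 0.001863.
1/(A₁E₁) + 1/(A₂E₂) = 1/(1825×143×10³) + 1/(1525×201×10³) = 7.094×10⁻⁹ N⁻¹.
So P = 0.001863 / 7.094×10⁻⁹ = 262.6 kN.
σ_{nickel alloy} = P/A₂ = 262600/1525 = 172.2 MPa, compressive.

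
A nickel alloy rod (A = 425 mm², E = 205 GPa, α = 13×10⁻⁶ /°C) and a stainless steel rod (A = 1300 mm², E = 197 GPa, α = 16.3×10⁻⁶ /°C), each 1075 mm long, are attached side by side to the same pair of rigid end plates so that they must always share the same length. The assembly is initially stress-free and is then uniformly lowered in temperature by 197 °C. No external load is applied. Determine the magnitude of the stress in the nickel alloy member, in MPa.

σ ≈ 99.4 MPa (compressive)

The stainless steel has the larger α, so on cooling it would change length more than the nickel alloy if both were free. The rigid plates force a common final length, so the stainless steel is put into tension and the nickel alloy into compression, with equal and opposite forces P (no external load).
Setting the final lengths equal and cancelling L: (α₁ − α₂)ΔT = P/(A₁E₁) + P/(A₂E₂).
|α₁ − α₂|·ΔT = 3.3×10⁻⁶ × 197 = 0.0006501.
1/(A₁E₁) + 1/(A₂E₂) = 1/(425×205×10³) + 1/(1300×197×10³) = 1.538×10⁻⁸ N⁻¹.
P = 0.0006501 / 1.538×10⁻⁸ = 42260 N = 42.26 kN.
σ_{nickel alloy} = P/A₁ = 42260/425 = 99.44 MPa, compressive.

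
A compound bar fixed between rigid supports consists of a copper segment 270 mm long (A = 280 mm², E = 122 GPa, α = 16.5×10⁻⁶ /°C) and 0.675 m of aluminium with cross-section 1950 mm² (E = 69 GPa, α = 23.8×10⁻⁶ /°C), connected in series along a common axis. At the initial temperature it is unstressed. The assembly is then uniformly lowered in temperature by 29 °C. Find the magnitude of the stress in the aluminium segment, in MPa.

If the supports were absent, the total length change would be Σ αᵢΔT Lᵢ = 16.5×10⁻⁶×29×270 + 23.8×10⁻⁶×29×675 = 0.5951 mm.
Since the ends are fixed, an axial force P builds up, equal in every segment, with P · Σ Lᵢ/(AᵢEᵢ) = δ_free.
The series flexibility is Σ Lᵢ/(AᵢEᵢ) = 270/(280×122×10³) + 675/(1950×69×10³) = 1.292×10⁻⁵ mm/N.
So P = 0.5951 / 1.292×10⁻⁵ = 46.06 kN, tensile.
σ_{aluminium} = P / A = 46060 / 1950 = 23.62 MPa.

σ ≈ 23.6 MPa (tensile)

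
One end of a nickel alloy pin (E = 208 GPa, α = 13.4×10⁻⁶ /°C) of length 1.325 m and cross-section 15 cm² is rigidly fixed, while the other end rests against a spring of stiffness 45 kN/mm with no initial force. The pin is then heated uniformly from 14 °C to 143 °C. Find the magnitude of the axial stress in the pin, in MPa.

The unrestrained thermal change is αΔT L = 13.4×10⁻⁶ × 129 × 1325 = 2.29 mm.
Let P be the compressive force at the spring. The pin shortens elastically by PL/(AE) and the spring compresses by P/k; together these equal δ_free.
So P = δ_free / [L/(AE) + 1/k] = 2.29 / [ 1325/(1500×208×10³) + 1/(45×10³) ].
P = 2.29 / 2.647×10⁻⁵ = 86530 N.
σ = P/A = 86530/1500 = 57.69 MPa.

σ ≈ 57.7 MPa (compressive)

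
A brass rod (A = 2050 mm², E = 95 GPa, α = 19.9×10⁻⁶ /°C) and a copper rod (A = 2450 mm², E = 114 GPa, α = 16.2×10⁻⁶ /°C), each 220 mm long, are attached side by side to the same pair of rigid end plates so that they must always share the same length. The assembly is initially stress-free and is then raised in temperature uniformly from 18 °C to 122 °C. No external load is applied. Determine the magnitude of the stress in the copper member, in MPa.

The brass has the larger α, so on heating it would change length more than the copper if both were free. The rigid plates force a common final length, so the brass is put into compression and the copper into tension, with equal and opposite forces P (no external load).
Equating the net (thermal + elastic) strains gives |α₁ − α₂|·ΔT = P·[1/(A₁E₁) + 1/(A₂E₂)].
|α₁ − α₂|·ΔT = 3.7×10⁻⁶ × 104 = 0.0003848.
1/(A₁E₁) + 1/(A₂E₂) = 1/(2050×95×10³) + 1/(2450×114×10³) = 8.715×10⁻⁹ N⁻¹.
So P = 0.0003848 / 8.715×10⁻⁹ = 44.15 kN.
σ_{copper} = P/A₂ = 44150/2450 = 18.02 MPa, tensile.

σ ≈ 18 MPa (tensile)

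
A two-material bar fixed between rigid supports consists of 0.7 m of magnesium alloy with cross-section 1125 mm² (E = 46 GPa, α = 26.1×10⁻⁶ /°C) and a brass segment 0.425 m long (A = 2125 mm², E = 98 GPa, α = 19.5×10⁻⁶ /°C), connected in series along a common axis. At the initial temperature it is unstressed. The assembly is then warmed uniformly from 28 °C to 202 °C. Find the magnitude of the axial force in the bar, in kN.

Free thermal expansion of the whole bar: Σ αᵢΔT Lᵢ = 26.1×10⁻⁶×174×700 + 19.5×10⁻⁶×174×425 = 4.621 mm.
The rigid supports impose zero overall length change; the single axial force P common to all segments must satisfy P Σ Lᵢ/(AᵢEᵢ) = δ_free.
The series flexibility is Σ Lᵢ/(AᵢEᵢ) = 700/(1125×46×10³) + 425/(2125×98×10³) = 1.557×10⁻⁵ mm/N.
So P = 4.621 / 1.557×10⁻⁵ = 296.8 kN, compressive.

P ≈ 297 kN (compressive)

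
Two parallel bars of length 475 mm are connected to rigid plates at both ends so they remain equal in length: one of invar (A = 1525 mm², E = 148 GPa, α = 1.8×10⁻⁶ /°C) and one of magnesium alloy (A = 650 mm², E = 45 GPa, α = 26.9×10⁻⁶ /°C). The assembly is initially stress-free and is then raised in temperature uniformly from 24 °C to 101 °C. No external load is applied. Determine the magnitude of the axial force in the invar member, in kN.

P ≈ 50 kN (tensile in the invar)

Both members must finish at the same length. With the larger α, the magnesium alloy tends to over-expand; the plates restrain it, putting the magnesium alloy in compression and the invar in tension. With no external load the two internal forces are equal and opposite, magnitude P.
Compatibility of the two members (thermal + elastic change equal): (α₁ − α₂)ΔT = P·[1/(A₁E₁) + 1/(A₂E₂)].
|α₁ − α₂|·ΔT = 25.1×10⁻⁶ × 77 = 0.001933.
1/(A₁E₁) + 1/(A₂E₂) = 1/(1525×148×10³) + 1/(650×45×10³) = 3.862×10⁻⁸ N⁻¹.
So P = 0.001933 / 3.862×10⁻⁸ = 50.05 kN.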